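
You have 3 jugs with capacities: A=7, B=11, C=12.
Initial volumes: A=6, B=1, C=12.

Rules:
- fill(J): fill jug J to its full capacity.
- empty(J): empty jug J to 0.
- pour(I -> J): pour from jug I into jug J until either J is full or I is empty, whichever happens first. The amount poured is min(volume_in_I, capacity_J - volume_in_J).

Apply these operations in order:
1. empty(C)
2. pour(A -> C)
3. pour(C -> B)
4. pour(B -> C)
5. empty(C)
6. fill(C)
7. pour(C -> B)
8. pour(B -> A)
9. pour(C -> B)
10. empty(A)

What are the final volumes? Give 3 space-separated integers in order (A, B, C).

Step 1: empty(C) -> (A=6 B=1 C=0)
Step 2: pour(A -> C) -> (A=0 B=1 C=6)
Step 3: pour(C -> B) -> (A=0 B=7 C=0)
Step 4: pour(B -> C) -> (A=0 B=0 C=7)
Step 5: empty(C) -> (A=0 B=0 C=0)
Step 6: fill(C) -> (A=0 B=0 C=12)
Step 7: pour(C -> B) -> (A=0 B=11 C=1)
Step 8: pour(B -> A) -> (A=7 B=4 C=1)
Step 9: pour(C -> B) -> (A=7 B=5 C=0)
Step 10: empty(A) -> (A=0 B=5 C=0)

Answer: 0 5 0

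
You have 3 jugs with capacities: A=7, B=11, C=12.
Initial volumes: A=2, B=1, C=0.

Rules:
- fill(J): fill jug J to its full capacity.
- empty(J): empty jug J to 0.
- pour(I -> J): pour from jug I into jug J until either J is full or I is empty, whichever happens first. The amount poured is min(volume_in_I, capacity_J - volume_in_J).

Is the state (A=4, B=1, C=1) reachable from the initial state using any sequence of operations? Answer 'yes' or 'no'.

BFS explored all 588 reachable states.
Reachable set includes: (0,0,0), (0,0,1), (0,0,2), (0,0,3), (0,0,4), (0,0,5), (0,0,6), (0,0,7), (0,0,8), (0,0,9), (0,0,10), (0,0,11) ...
Target (A=4, B=1, C=1) not in reachable set → no.

Answer: no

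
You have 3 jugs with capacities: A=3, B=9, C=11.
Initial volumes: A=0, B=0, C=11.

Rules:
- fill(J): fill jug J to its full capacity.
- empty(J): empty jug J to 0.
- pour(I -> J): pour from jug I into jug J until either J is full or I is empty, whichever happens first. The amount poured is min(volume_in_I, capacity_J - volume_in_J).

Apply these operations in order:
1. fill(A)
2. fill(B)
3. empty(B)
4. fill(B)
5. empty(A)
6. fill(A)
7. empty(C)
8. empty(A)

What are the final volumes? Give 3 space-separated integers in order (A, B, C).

Answer: 0 9 0

Derivation:
Step 1: fill(A) -> (A=3 B=0 C=11)
Step 2: fill(B) -> (A=3 B=9 C=11)
Step 3: empty(B) -> (A=3 B=0 C=11)
Step 4: fill(B) -> (A=3 B=9 C=11)
Step 5: empty(A) -> (A=0 B=9 C=11)
Step 6: fill(A) -> (A=3 B=9 C=11)
Step 7: empty(C) -> (A=3 B=9 C=0)
Step 8: empty(A) -> (A=0 B=9 C=0)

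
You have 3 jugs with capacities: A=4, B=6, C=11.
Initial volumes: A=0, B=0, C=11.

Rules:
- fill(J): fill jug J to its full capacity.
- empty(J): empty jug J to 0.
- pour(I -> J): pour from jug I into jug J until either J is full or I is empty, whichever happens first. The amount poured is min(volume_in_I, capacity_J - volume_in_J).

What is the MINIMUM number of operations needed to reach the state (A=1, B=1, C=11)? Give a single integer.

BFS from (A=0, B=0, C=11). One shortest path:
  1. pour(C -> A) -> (A=4 B=0 C=7)
  2. empty(A) -> (A=0 B=0 C=7)
  3. pour(C -> B) -> (A=0 B=6 C=1)
  4. pour(C -> A) -> (A=1 B=6 C=0)
  5. pour(B -> C) -> (A=1 B=0 C=6)
  6. fill(B) -> (A=1 B=6 C=6)
  7. pour(B -> C) -> (A=1 B=1 C=11)
Reached target in 7 moves.

Answer: 7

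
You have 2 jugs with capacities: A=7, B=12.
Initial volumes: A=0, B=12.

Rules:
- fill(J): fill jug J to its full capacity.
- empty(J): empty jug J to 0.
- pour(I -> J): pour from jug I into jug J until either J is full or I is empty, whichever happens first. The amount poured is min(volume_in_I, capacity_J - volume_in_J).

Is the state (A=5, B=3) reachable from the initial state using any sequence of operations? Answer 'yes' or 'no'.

BFS explored all 38 reachable states.
Reachable set includes: (0,0), (0,1), (0,2), (0,3), (0,4), (0,5), (0,6), (0,7), (0,8), (0,9), (0,10), (0,11) ...
Target (A=5, B=3) not in reachable set → no.

Answer: no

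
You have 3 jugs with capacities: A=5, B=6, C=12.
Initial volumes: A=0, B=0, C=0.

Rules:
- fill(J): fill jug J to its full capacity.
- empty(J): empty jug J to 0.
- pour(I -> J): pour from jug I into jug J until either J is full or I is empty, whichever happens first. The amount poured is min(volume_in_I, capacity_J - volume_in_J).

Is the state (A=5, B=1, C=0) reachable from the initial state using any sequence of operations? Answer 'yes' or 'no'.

Answer: yes

Derivation:
BFS from (A=0, B=0, C=0):
  1. fill(B) -> (A=0 B=6 C=0)
  2. pour(B -> A) -> (A=5 B=1 C=0)
Target reached → yes.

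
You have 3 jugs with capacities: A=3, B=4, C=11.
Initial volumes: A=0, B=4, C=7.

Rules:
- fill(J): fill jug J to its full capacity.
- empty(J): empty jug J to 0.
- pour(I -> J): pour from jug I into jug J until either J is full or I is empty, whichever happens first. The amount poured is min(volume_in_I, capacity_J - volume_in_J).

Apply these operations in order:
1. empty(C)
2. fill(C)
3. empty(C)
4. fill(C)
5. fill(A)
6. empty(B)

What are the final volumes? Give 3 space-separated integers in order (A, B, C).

Step 1: empty(C) -> (A=0 B=4 C=0)
Step 2: fill(C) -> (A=0 B=4 C=11)
Step 3: empty(C) -> (A=0 B=4 C=0)
Step 4: fill(C) -> (A=0 B=4 C=11)
Step 5: fill(A) -> (A=3 B=4 C=11)
Step 6: empty(B) -> (A=3 B=0 C=11)

Answer: 3 0 11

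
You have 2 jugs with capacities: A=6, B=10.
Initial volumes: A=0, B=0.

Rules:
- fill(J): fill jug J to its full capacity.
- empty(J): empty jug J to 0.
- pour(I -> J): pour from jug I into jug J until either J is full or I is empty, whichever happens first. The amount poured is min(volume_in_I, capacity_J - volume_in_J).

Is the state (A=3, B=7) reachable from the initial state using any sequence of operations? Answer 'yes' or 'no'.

Answer: no

Derivation:
BFS explored all 16 reachable states.
Reachable set includes: (0,0), (0,2), (0,4), (0,6), (0,8), (0,10), (2,0), (2,10), (4,0), (4,10), (6,0), (6,2) ...
Target (A=3, B=7) not in reachable set → no.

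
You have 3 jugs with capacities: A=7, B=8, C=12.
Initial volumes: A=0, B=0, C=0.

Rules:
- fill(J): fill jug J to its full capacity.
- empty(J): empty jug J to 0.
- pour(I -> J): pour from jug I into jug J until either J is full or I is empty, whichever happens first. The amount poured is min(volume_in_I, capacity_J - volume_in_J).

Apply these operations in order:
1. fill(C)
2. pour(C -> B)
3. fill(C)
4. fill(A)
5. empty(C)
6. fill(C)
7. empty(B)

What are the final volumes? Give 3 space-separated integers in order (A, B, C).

Answer: 7 0 12

Derivation:
Step 1: fill(C) -> (A=0 B=0 C=12)
Step 2: pour(C -> B) -> (A=0 B=8 C=4)
Step 3: fill(C) -> (A=0 B=8 C=12)
Step 4: fill(A) -> (A=7 B=8 C=12)
Step 5: empty(C) -> (A=7 B=8 C=0)
Step 6: fill(C) -> (A=7 B=8 C=12)
Step 7: empty(B) -> (A=7 B=0 C=12)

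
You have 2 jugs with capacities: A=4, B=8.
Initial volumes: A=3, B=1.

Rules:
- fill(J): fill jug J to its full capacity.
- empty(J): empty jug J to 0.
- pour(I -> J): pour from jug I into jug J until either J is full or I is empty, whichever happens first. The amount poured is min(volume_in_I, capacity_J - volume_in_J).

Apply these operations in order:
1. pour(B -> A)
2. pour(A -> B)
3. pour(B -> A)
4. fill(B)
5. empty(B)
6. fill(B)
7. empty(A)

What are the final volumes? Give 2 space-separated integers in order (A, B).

Answer: 0 8

Derivation:
Step 1: pour(B -> A) -> (A=4 B=0)
Step 2: pour(A -> B) -> (A=0 B=4)
Step 3: pour(B -> A) -> (A=4 B=0)
Step 4: fill(B) -> (A=4 B=8)
Step 5: empty(B) -> (A=4 B=0)
Step 6: fill(B) -> (A=4 B=8)
Step 7: empty(A) -> (A=0 B=8)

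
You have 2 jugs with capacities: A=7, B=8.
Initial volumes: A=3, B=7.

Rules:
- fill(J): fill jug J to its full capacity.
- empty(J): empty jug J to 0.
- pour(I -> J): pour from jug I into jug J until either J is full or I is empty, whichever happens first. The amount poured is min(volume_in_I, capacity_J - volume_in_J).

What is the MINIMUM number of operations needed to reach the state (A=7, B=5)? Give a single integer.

Answer: 6

Derivation:
BFS from (A=3, B=7). One shortest path:
  1. fill(B) -> (A=3 B=8)
  2. pour(B -> A) -> (A=7 B=4)
  3. empty(A) -> (A=0 B=4)
  4. pour(B -> A) -> (A=4 B=0)
  5. fill(B) -> (A=4 B=8)
  6. pour(B -> A) -> (A=7 B=5)
Reached target in 6 moves.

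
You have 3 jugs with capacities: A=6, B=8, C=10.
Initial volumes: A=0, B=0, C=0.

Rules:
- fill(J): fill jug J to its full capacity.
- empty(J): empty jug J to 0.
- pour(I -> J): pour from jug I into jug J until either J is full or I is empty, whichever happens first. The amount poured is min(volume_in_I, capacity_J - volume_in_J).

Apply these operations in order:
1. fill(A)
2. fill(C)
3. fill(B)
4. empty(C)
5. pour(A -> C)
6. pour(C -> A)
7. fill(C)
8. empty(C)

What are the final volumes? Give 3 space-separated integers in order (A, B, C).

Step 1: fill(A) -> (A=6 B=0 C=0)
Step 2: fill(C) -> (A=6 B=0 C=10)
Step 3: fill(B) -> (A=6 B=8 C=10)
Step 4: empty(C) -> (A=6 B=8 C=0)
Step 5: pour(A -> C) -> (A=0 B=8 C=6)
Step 6: pour(C -> A) -> (A=6 B=8 C=0)
Step 7: fill(C) -> (A=6 B=8 C=10)
Step 8: empty(C) -> (A=6 B=8 C=0)

Answer: 6 8 0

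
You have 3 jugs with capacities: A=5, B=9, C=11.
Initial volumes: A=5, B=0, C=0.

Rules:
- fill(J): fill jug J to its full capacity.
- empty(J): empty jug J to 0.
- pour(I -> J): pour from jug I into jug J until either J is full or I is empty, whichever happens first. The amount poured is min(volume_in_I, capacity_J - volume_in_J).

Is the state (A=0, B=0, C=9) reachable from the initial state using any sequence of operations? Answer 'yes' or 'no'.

BFS from (A=5, B=0, C=0):
  1. empty(A) -> (A=0 B=0 C=0)
  2. fill(B) -> (A=0 B=9 C=0)
  3. pour(B -> C) -> (A=0 B=0 C=9)
Target reached → yes.

Answer: yes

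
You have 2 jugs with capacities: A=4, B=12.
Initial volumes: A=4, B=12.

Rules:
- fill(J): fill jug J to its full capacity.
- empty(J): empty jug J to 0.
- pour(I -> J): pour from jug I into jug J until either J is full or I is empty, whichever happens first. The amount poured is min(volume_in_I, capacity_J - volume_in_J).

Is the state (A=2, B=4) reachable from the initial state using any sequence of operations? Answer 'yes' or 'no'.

Answer: no

Derivation:
BFS explored all 8 reachable states.
Reachable set includes: (0,0), (0,4), (0,8), (0,12), (4,0), (4,4), (4,8), (4,12)
Target (A=2, B=4) not in reachable set → no.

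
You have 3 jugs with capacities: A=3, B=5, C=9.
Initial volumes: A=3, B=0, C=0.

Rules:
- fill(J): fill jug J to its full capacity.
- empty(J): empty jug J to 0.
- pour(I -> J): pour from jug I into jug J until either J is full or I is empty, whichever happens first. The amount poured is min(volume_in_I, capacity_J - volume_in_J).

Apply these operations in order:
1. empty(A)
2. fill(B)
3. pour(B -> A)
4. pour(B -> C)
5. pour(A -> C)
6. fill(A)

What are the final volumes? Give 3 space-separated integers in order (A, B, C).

Step 1: empty(A) -> (A=0 B=0 C=0)
Step 2: fill(B) -> (A=0 B=5 C=0)
Step 3: pour(B -> A) -> (A=3 B=2 C=0)
Step 4: pour(B -> C) -> (A=3 B=0 C=2)
Step 5: pour(A -> C) -> (A=0 B=0 C=5)
Step 6: fill(A) -> (A=3 B=0 C=5)

Answer: 3 0 5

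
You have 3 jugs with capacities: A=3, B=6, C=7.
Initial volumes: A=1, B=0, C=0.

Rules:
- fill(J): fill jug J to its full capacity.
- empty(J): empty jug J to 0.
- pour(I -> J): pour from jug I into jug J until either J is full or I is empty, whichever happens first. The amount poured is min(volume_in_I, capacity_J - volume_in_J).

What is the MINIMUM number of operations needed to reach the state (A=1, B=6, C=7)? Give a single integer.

BFS from (A=1, B=0, C=0). One shortest path:
  1. fill(B) -> (A=1 B=6 C=0)
  2. fill(C) -> (A=1 B=6 C=7)
Reached target in 2 moves.

Answer: 2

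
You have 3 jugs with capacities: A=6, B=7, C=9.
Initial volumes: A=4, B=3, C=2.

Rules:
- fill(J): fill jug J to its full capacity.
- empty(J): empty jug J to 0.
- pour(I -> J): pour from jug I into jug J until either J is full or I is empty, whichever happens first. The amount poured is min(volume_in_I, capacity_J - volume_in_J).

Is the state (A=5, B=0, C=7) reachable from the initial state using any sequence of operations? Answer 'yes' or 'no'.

Answer: yes

Derivation:
BFS from (A=4, B=3, C=2):
  1. empty(A) -> (A=0 B=3 C=2)
  2. fill(C) -> (A=0 B=3 C=9)
  3. pour(C -> B) -> (A=0 B=7 C=5)
  4. pour(C -> A) -> (A=5 B=7 C=0)
  5. pour(B -> C) -> (A=5 B=0 C=7)
Target reached → yes.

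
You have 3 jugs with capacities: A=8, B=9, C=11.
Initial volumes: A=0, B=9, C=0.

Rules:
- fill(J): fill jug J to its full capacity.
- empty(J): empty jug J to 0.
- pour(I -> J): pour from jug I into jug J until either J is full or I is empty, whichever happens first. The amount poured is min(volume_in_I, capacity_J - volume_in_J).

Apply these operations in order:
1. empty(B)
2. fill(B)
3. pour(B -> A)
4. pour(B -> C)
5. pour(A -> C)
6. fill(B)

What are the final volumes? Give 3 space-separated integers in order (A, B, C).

Step 1: empty(B) -> (A=0 B=0 C=0)
Step 2: fill(B) -> (A=0 B=9 C=0)
Step 3: pour(B -> A) -> (A=8 B=1 C=0)
Step 4: pour(B -> C) -> (A=8 B=0 C=1)
Step 5: pour(A -> C) -> (A=0 B=0 C=9)
Step 6: fill(B) -> (A=0 B=9 C=9)

Answer: 0 9 9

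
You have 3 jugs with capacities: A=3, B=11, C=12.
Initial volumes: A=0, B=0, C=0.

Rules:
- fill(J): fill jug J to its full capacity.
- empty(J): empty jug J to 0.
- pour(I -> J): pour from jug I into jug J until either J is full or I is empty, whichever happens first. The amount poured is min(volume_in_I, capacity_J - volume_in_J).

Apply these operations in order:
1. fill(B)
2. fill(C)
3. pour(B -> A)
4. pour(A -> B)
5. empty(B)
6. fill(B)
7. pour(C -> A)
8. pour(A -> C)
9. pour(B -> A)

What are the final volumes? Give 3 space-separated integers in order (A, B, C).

Answer: 3 8 12

Derivation:
Step 1: fill(B) -> (A=0 B=11 C=0)
Step 2: fill(C) -> (A=0 B=11 C=12)
Step 3: pour(B -> A) -> (A=3 B=8 C=12)
Step 4: pour(A -> B) -> (A=0 B=11 C=12)
Step 5: empty(B) -> (A=0 B=0 C=12)
Step 6: fill(B) -> (A=0 B=11 C=12)
Step 7: pour(C -> A) -> (A=3 B=11 C=9)
Step 8: pour(A -> C) -> (A=0 B=11 C=12)
Step 9: pour(B -> A) -> (A=3 B=8 C=12)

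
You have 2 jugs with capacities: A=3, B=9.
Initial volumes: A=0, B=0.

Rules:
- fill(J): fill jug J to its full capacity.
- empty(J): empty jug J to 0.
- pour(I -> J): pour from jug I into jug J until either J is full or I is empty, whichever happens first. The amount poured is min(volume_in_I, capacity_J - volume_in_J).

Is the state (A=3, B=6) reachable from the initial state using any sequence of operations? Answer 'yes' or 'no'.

Answer: yes

Derivation:
BFS from (A=0, B=0):
  1. fill(B) -> (A=0 B=9)
  2. pour(B -> A) -> (A=3 B=6)
Target reached → yes.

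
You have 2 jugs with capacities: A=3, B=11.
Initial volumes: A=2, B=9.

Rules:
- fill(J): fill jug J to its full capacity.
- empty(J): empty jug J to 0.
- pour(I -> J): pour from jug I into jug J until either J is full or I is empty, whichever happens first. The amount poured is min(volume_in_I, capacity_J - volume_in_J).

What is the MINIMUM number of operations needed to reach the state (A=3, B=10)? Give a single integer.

BFS from (A=2, B=9). One shortest path:
  1. fill(B) -> (A=2 B=11)
  2. pour(B -> A) -> (A=3 B=10)
Reached target in 2 moves.

Answer: 2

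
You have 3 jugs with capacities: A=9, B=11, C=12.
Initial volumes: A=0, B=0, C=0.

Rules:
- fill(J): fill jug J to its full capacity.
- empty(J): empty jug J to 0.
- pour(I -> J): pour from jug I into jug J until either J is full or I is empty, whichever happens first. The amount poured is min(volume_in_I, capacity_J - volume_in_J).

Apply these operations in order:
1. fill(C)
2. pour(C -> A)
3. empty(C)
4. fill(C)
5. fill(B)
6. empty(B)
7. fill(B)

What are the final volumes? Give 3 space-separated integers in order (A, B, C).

Step 1: fill(C) -> (A=0 B=0 C=12)
Step 2: pour(C -> A) -> (A=9 B=0 C=3)
Step 3: empty(C) -> (A=9 B=0 C=0)
Step 4: fill(C) -> (A=9 B=0 C=12)
Step 5: fill(B) -> (A=9 B=11 C=12)
Step 6: empty(B) -> (A=9 B=0 C=12)
Step 7: fill(B) -> (A=9 B=11 C=12)

Answer: 9 11 12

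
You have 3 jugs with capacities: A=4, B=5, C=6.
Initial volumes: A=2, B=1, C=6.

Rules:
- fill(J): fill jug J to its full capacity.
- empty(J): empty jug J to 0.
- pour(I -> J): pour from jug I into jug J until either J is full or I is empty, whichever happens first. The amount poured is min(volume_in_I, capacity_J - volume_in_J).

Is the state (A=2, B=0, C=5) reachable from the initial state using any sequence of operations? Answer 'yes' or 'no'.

Answer: yes

Derivation:
BFS from (A=2, B=1, C=6):
  1. fill(B) -> (A=2 B=5 C=6)
  2. empty(C) -> (A=2 B=5 C=0)
  3. pour(B -> C) -> (A=2 B=0 C=5)
Target reached → yes.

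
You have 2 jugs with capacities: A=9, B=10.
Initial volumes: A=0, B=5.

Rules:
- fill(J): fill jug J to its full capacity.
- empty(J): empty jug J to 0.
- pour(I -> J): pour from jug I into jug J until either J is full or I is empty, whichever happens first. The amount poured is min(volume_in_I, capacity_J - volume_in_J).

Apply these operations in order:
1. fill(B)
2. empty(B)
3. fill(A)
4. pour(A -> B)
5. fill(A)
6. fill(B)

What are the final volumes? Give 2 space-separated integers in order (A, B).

Step 1: fill(B) -> (A=0 B=10)
Step 2: empty(B) -> (A=0 B=0)
Step 3: fill(A) -> (A=9 B=0)
Step 4: pour(A -> B) -> (A=0 B=9)
Step 5: fill(A) -> (A=9 B=9)
Step 6: fill(B) -> (A=9 B=10)

Answer: 9 10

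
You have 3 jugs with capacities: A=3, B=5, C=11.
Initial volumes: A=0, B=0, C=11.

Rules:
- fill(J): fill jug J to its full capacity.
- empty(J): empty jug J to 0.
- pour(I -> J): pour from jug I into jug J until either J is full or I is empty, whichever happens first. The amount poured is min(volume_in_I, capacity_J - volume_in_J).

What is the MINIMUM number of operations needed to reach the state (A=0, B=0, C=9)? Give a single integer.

BFS from (A=0, B=0, C=11). One shortest path:
  1. fill(A) -> (A=3 B=0 C=11)
  2. pour(A -> B) -> (A=0 B=3 C=11)
  3. pour(C -> B) -> (A=0 B=5 C=9)
  4. empty(B) -> (A=0 B=0 C=9)
Reached target in 4 moves.

Answer: 4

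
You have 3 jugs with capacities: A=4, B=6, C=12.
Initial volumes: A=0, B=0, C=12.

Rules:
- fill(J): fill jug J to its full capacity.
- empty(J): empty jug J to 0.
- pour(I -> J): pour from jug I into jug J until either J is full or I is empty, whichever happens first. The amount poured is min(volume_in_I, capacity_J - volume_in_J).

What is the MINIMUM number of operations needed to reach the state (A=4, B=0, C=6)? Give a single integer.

BFS from (A=0, B=0, C=12). One shortest path:
  1. fill(A) -> (A=4 B=0 C=12)
  2. pour(C -> B) -> (A=4 B=6 C=6)
  3. empty(B) -> (A=4 B=0 C=6)
Reached target in 3 moves.

Answer: 3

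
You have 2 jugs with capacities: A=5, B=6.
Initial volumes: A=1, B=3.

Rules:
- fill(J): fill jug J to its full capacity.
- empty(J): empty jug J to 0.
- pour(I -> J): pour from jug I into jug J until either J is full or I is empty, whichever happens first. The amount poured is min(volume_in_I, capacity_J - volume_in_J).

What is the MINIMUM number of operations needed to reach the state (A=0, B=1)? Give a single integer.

Answer: 2

Derivation:
BFS from (A=1, B=3). One shortest path:
  1. empty(B) -> (A=1 B=0)
  2. pour(A -> B) -> (A=0 B=1)
Reached target in 2 moves.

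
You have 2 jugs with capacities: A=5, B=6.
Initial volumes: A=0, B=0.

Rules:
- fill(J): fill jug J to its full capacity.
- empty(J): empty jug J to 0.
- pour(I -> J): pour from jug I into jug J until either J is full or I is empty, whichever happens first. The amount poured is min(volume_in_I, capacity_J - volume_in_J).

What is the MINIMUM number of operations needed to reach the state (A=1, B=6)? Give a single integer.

BFS from (A=0, B=0). One shortest path:
  1. fill(B) -> (A=0 B=6)
  2. pour(B -> A) -> (A=5 B=1)
  3. empty(A) -> (A=0 B=1)
  4. pour(B -> A) -> (A=1 B=0)
  5. fill(B) -> (A=1 B=6)
Reached target in 5 moves.

Answer: 5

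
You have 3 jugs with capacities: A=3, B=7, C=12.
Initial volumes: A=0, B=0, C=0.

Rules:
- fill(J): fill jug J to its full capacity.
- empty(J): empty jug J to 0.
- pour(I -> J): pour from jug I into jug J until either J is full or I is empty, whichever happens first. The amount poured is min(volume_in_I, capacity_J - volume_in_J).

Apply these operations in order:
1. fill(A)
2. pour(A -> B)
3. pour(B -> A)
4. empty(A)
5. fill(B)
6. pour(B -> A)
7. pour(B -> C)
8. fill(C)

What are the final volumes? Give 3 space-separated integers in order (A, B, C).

Step 1: fill(A) -> (A=3 B=0 C=0)
Step 2: pour(A -> B) -> (A=0 B=3 C=0)
Step 3: pour(B -> A) -> (A=3 B=0 C=0)
Step 4: empty(A) -> (A=0 B=0 C=0)
Step 5: fill(B) -> (A=0 B=7 C=0)
Step 6: pour(B -> A) -> (A=3 B=4 C=0)
Step 7: pour(B -> C) -> (A=3 B=0 C=4)
Step 8: fill(C) -> (A=3 B=0 C=12)

Answer: 3 0 12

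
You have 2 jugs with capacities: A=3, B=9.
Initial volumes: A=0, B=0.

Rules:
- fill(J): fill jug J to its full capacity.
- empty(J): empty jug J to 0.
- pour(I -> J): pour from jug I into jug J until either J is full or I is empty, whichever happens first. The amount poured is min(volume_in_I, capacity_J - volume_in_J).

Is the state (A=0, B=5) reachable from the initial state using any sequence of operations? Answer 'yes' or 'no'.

Answer: no

Derivation:
BFS explored all 8 reachable states.
Reachable set includes: (0,0), (0,3), (0,6), (0,9), (3,0), (3,3), (3,6), (3,9)
Target (A=0, B=5) not in reachable set → no.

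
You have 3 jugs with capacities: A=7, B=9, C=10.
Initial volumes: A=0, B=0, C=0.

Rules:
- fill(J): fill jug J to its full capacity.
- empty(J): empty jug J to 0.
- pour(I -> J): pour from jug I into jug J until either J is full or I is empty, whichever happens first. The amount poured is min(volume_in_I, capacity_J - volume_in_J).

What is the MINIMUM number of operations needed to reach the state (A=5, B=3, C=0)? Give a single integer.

Answer: 7

Derivation:
BFS from (A=0, B=0, C=0). One shortest path:
  1. fill(A) -> (A=7 B=0 C=0)
  2. fill(C) -> (A=7 B=0 C=10)
  3. pour(A -> B) -> (A=0 B=7 C=10)
  4. pour(C -> A) -> (A=7 B=7 C=3)
  5. pour(A -> B) -> (A=5 B=9 C=3)
  6. empty(B) -> (A=5 B=0 C=3)
  7. pour(C -> B) -> (A=5 B=3 C=0)
Reached target in 7 moves.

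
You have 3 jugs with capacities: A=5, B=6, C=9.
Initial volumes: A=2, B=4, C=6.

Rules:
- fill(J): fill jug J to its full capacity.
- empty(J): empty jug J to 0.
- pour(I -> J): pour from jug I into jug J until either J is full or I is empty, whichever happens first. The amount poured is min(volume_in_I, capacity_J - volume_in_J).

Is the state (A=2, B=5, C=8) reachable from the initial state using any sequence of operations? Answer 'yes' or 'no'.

Answer: no

Derivation:
BFS explored all 261 reachable states.
Reachable set includes: (0,0,0), (0,0,1), (0,0,2), (0,0,3), (0,0,4), (0,0,5), (0,0,6), (0,0,7), (0,0,8), (0,0,9), (0,1,0), (0,1,1) ...
Target (A=2, B=5, C=8) not in reachable set → no.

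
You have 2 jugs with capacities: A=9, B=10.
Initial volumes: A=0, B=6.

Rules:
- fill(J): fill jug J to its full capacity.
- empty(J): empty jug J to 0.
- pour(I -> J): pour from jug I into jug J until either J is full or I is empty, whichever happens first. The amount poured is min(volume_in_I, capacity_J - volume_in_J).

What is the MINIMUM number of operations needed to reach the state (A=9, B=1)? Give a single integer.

BFS from (A=0, B=6). One shortest path:
  1. fill(B) -> (A=0 B=10)
  2. pour(B -> A) -> (A=9 B=1)
Reached target in 2 moves.

Answer: 2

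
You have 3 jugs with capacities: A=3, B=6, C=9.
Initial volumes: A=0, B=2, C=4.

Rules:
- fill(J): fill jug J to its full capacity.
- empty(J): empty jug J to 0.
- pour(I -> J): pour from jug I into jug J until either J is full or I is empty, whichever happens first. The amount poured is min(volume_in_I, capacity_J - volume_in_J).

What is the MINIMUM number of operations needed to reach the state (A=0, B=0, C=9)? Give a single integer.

BFS from (A=0, B=2, C=4). One shortest path:
  1. empty(B) -> (A=0 B=0 C=4)
  2. fill(C) -> (A=0 B=0 C=9)
Reached target in 2 moves.

Answer: 2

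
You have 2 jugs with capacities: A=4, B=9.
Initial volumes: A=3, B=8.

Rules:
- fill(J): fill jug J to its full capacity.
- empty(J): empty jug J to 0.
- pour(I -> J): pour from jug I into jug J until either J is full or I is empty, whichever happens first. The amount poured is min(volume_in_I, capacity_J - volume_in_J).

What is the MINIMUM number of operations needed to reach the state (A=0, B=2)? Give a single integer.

BFS from (A=3, B=8). One shortest path:
  1. pour(A -> B) -> (A=2 B=9)
  2. empty(B) -> (A=2 B=0)
  3. pour(A -> B) -> (A=0 B=2)
Reached target in 3 moves.

Answer: 3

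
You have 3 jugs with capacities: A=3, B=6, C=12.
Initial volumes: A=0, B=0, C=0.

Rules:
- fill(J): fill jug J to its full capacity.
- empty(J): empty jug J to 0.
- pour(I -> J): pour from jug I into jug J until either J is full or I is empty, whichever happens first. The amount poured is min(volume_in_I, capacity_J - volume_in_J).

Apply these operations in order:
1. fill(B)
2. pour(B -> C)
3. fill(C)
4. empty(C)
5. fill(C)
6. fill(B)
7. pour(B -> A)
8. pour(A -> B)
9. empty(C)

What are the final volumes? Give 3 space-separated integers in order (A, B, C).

Answer: 0 6 0

Derivation:
Step 1: fill(B) -> (A=0 B=6 C=0)
Step 2: pour(B -> C) -> (A=0 B=0 C=6)
Step 3: fill(C) -> (A=0 B=0 C=12)
Step 4: empty(C) -> (A=0 B=0 C=0)
Step 5: fill(C) -> (A=0 B=0 C=12)
Step 6: fill(B) -> (A=0 B=6 C=12)
Step 7: pour(B -> A) -> (A=3 B=3 C=12)
Step 8: pour(A -> B) -> (A=0 B=6 C=12)
Step 9: empty(C) -> (A=0 B=6 C=0)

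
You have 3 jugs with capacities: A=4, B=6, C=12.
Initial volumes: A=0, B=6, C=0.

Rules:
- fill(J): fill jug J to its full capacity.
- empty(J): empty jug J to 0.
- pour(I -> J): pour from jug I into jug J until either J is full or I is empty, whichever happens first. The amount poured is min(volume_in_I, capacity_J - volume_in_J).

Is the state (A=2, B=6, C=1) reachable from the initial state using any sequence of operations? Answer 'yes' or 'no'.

BFS explored all 74 reachable states.
Reachable set includes: (0,0,0), (0,0,2), (0,0,4), (0,0,6), (0,0,8), (0,0,10), (0,0,12), (0,2,0), (0,2,2), (0,2,4), (0,2,6), (0,2,8) ...
Target (A=2, B=6, C=1) not in reachable set → no.

Answer: no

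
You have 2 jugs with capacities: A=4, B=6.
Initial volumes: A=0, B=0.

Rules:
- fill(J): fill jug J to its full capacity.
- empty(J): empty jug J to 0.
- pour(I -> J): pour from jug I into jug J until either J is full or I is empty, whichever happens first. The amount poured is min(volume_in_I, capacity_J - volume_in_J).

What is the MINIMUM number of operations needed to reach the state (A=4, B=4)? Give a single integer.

BFS from (A=0, B=0). One shortest path:
  1. fill(A) -> (A=4 B=0)
  2. pour(A -> B) -> (A=0 B=4)
  3. fill(A) -> (A=4 B=4)
Reached target in 3 moves.

Answer: 3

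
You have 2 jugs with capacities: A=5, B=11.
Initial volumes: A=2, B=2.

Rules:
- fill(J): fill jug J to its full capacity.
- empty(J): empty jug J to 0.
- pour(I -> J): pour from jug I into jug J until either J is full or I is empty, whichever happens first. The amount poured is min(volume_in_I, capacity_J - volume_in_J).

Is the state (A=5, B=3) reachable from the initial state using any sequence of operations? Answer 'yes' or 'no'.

Answer: yes

Derivation:
BFS from (A=2, B=2):
  1. fill(B) -> (A=2 B=11)
  2. pour(B -> A) -> (A=5 B=8)
  3. empty(A) -> (A=0 B=8)
  4. pour(B -> A) -> (A=5 B=3)
Target reached → yes.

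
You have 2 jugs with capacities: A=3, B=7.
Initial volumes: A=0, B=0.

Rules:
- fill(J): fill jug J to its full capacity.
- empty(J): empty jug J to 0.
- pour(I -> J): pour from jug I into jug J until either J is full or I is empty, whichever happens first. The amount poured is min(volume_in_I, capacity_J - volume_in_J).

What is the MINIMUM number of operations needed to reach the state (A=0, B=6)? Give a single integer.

BFS from (A=0, B=0). One shortest path:
  1. fill(A) -> (A=3 B=0)
  2. pour(A -> B) -> (A=0 B=3)
  3. fill(A) -> (A=3 B=3)
  4. pour(A -> B) -> (A=0 B=6)
Reached target in 4 moves.

Answer: 4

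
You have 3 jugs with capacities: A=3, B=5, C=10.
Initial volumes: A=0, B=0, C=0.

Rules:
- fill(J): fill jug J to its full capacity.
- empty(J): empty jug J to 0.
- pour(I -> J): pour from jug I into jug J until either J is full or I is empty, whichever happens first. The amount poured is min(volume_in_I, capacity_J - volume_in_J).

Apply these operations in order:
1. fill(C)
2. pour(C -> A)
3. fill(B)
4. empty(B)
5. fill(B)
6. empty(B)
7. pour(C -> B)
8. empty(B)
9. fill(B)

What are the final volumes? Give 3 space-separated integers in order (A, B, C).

Step 1: fill(C) -> (A=0 B=0 C=10)
Step 2: pour(C -> A) -> (A=3 B=0 C=7)
Step 3: fill(B) -> (A=3 B=5 C=7)
Step 4: empty(B) -> (A=3 B=0 C=7)
Step 5: fill(B) -> (A=3 B=5 C=7)
Step 6: empty(B) -> (A=3 B=0 C=7)
Step 7: pour(C -> B) -> (A=3 B=5 C=2)
Step 8: empty(B) -> (A=3 B=0 C=2)
Step 9: fill(B) -> (A=3 B=5 C=2)

Answer: 3 5 2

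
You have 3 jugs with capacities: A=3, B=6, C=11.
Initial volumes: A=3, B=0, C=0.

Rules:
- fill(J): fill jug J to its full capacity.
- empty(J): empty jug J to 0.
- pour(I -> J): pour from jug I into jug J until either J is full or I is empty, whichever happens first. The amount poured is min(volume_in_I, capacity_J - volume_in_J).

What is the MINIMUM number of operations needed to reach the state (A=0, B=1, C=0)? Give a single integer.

BFS from (A=3, B=0, C=0). One shortest path:
  1. empty(A) -> (A=0 B=0 C=0)
  2. fill(B) -> (A=0 B=6 C=0)
  3. pour(B -> C) -> (A=0 B=0 C=6)
  4. fill(B) -> (A=0 B=6 C=6)
  5. pour(B -> C) -> (A=0 B=1 C=11)
  6. empty(C) -> (A=0 B=1 C=0)
Reached target in 6 moves.

Answer: 6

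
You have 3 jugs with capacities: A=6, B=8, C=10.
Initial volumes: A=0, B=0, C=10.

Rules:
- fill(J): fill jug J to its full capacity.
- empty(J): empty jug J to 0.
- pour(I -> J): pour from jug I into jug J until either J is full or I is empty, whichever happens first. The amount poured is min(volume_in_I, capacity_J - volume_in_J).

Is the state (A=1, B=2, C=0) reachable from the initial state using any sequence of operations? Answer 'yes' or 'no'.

Answer: no

Derivation:
BFS explored all 96 reachable states.
Reachable set includes: (0,0,0), (0,0,2), (0,0,4), (0,0,6), (0,0,8), (0,0,10), (0,2,0), (0,2,2), (0,2,4), (0,2,6), (0,2,8), (0,2,10) ...
Target (A=1, B=2, C=0) not in reachable set → no.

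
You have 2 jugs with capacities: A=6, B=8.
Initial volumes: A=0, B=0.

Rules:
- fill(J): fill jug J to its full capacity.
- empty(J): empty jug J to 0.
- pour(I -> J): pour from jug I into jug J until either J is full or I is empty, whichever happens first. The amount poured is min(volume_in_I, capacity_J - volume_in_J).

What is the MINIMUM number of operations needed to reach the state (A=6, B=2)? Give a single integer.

Answer: 2

Derivation:
BFS from (A=0, B=0). One shortest path:
  1. fill(B) -> (A=0 B=8)
  2. pour(B -> A) -> (A=6 B=2)
Reached target in 2 moves.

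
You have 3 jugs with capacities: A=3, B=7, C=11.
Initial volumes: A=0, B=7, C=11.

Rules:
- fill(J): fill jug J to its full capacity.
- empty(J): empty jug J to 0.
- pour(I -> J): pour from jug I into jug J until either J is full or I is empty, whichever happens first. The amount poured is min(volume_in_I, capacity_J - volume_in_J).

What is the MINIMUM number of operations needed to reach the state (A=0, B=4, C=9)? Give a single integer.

Answer: 7

Derivation:
BFS from (A=0, B=7, C=11). One shortest path:
  1. fill(A) -> (A=3 B=7 C=11)
  2. empty(C) -> (A=3 B=7 C=0)
  3. pour(A -> C) -> (A=0 B=7 C=3)
  4. fill(A) -> (A=3 B=7 C=3)
  5. pour(A -> C) -> (A=0 B=7 C=6)
  6. pour(B -> A) -> (A=3 B=4 C=6)
  7. pour(A -> C) -> (A=0 B=4 C=9)
Reached target in 7 moves.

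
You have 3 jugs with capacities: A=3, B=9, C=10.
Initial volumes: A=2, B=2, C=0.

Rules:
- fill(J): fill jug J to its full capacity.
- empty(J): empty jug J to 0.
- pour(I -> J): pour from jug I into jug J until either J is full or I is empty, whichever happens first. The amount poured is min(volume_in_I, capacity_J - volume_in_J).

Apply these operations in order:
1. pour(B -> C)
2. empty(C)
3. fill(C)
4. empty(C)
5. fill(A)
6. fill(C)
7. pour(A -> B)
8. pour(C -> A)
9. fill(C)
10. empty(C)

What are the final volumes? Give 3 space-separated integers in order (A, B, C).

Answer: 3 3 0

Derivation:
Step 1: pour(B -> C) -> (A=2 B=0 C=2)
Step 2: empty(C) -> (A=2 B=0 C=0)
Step 3: fill(C) -> (A=2 B=0 C=10)
Step 4: empty(C) -> (A=2 B=0 C=0)
Step 5: fill(A) -> (A=3 B=0 C=0)
Step 6: fill(C) -> (A=3 B=0 C=10)
Step 7: pour(A -> B) -> (A=0 B=3 C=10)
Step 8: pour(C -> A) -> (A=3 B=3 C=7)
Step 9: fill(C) -> (A=3 B=3 C=10)
Step 10: empty(C) -> (A=3 B=3 C=0)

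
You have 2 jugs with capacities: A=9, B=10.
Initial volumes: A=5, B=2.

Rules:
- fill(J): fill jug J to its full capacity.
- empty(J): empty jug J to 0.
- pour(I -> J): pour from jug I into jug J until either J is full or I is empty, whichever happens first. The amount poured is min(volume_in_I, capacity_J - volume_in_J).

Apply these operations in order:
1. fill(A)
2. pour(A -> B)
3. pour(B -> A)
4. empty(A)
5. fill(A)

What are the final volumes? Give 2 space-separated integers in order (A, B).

Answer: 9 2

Derivation:
Step 1: fill(A) -> (A=9 B=2)
Step 2: pour(A -> B) -> (A=1 B=10)
Step 3: pour(B -> A) -> (A=9 B=2)
Step 4: empty(A) -> (A=0 B=2)
Step 5: fill(A) -> (A=9 B=2)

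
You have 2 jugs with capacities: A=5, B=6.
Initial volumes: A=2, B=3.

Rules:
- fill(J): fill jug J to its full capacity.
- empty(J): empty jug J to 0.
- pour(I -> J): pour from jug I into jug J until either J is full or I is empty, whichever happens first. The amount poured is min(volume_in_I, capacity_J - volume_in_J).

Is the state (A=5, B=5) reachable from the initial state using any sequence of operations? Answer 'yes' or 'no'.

BFS from (A=2, B=3):
  1. pour(A -> B) -> (A=0 B=5)
  2. fill(A) -> (A=5 B=5)
Target reached → yes.

Answer: yes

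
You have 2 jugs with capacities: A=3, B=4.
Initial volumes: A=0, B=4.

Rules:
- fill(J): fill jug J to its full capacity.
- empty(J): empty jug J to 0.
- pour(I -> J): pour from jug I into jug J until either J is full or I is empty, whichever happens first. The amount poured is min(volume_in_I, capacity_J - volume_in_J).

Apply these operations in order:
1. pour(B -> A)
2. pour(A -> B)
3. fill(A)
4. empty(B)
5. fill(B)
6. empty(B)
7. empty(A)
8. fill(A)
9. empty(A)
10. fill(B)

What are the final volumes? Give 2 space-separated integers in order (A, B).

Answer: 0 4

Derivation:
Step 1: pour(B -> A) -> (A=3 B=1)
Step 2: pour(A -> B) -> (A=0 B=4)
Step 3: fill(A) -> (A=3 B=4)
Step 4: empty(B) -> (A=3 B=0)
Step 5: fill(B) -> (A=3 B=4)
Step 6: empty(B) -> (A=3 B=0)
Step 7: empty(A) -> (A=0 B=0)
Step 8: fill(A) -> (A=3 B=0)
Step 9: empty(A) -> (A=0 B=0)
Step 10: fill(B) -> (A=0 B=4)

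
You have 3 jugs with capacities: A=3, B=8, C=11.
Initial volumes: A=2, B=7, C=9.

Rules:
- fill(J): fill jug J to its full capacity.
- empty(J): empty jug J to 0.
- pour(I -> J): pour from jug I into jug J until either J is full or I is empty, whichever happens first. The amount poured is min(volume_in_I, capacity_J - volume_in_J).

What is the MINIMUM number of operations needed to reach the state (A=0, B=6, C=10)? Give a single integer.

BFS from (A=2, B=7, C=9). One shortest path:
  1. fill(B) -> (A=2 B=8 C=9)
  2. pour(B -> C) -> (A=2 B=6 C=11)
  3. pour(C -> A) -> (A=3 B=6 C=10)
  4. empty(A) -> (A=0 B=6 C=10)
Reached target in 4 moves.

Answer: 4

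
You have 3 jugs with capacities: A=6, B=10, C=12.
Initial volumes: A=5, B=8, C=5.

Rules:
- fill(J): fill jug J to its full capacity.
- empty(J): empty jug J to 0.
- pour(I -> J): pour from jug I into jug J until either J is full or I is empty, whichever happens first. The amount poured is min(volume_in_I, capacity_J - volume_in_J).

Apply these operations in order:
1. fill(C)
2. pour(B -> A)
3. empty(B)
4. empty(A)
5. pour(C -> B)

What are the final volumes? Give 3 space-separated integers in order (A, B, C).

Answer: 0 10 2

Derivation:
Step 1: fill(C) -> (A=5 B=8 C=12)
Step 2: pour(B -> A) -> (A=6 B=7 C=12)
Step 3: empty(B) -> (A=6 B=0 C=12)
Step 4: empty(A) -> (A=0 B=0 C=12)
Step 5: pour(C -> B) -> (A=0 B=10 C=2)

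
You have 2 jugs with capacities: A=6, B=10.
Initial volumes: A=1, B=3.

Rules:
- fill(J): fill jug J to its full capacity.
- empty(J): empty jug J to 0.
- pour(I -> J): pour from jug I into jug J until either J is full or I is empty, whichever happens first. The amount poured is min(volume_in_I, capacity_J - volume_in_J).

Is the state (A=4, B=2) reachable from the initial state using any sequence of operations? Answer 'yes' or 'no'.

Answer: no

Derivation:
BFS explored all 33 reachable states.
Reachable set includes: (0,0), (0,1), (0,2), (0,3), (0,4), (0,5), (0,6), (0,7), (0,8), (0,9), (0,10), (1,0) ...
Target (A=4, B=2) not in reachable set → no.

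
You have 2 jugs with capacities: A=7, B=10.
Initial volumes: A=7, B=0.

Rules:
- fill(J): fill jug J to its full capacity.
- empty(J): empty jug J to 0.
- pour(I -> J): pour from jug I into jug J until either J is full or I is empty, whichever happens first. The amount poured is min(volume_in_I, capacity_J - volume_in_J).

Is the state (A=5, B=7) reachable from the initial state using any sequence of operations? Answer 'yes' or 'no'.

Answer: no

Derivation:
BFS explored all 34 reachable states.
Reachable set includes: (0,0), (0,1), (0,2), (0,3), (0,4), (0,5), (0,6), (0,7), (0,8), (0,9), (0,10), (1,0) ...
Target (A=5, B=7) not in reachable set → no.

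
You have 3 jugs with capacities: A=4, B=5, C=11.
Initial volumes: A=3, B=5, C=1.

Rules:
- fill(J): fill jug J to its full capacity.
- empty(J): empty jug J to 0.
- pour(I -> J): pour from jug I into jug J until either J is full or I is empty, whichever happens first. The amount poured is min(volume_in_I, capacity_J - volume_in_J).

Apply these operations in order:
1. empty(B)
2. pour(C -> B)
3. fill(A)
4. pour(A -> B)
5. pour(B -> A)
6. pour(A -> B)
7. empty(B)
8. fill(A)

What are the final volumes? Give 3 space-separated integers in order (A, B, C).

Step 1: empty(B) -> (A=3 B=0 C=1)
Step 2: pour(C -> B) -> (A=3 B=1 C=0)
Step 3: fill(A) -> (A=4 B=1 C=0)
Step 4: pour(A -> B) -> (A=0 B=5 C=0)
Step 5: pour(B -> A) -> (A=4 B=1 C=0)
Step 6: pour(A -> B) -> (A=0 B=5 C=0)
Step 7: empty(B) -> (A=0 B=0 C=0)
Step 8: fill(A) -> (A=4 B=0 C=0)

Answer: 4 0 0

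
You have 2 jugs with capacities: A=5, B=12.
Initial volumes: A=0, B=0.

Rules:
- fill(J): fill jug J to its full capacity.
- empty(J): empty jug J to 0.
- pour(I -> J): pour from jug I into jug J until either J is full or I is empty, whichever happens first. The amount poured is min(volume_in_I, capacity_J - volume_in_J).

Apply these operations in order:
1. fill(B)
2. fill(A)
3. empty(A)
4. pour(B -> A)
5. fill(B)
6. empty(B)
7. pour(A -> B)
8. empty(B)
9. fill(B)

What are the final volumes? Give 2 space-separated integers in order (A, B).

Step 1: fill(B) -> (A=0 B=12)
Step 2: fill(A) -> (A=5 B=12)
Step 3: empty(A) -> (A=0 B=12)
Step 4: pour(B -> A) -> (A=5 B=7)
Step 5: fill(B) -> (A=5 B=12)
Step 6: empty(B) -> (A=5 B=0)
Step 7: pour(A -> B) -> (A=0 B=5)
Step 8: empty(B) -> (A=0 B=0)
Step 9: fill(B) -> (A=0 B=12)

Answer: 0 12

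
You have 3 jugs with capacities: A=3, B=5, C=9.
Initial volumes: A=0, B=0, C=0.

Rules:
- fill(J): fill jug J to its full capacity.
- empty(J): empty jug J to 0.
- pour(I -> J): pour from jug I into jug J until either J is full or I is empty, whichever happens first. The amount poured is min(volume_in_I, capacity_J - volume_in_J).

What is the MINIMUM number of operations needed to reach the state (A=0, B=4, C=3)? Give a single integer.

Answer: 6

Derivation:
BFS from (A=0, B=0, C=0). One shortest path:
  1. fill(A) -> (A=3 B=0 C=0)
  2. fill(C) -> (A=3 B=0 C=9)
  3. pour(C -> B) -> (A=3 B=5 C=4)
  4. empty(B) -> (A=3 B=0 C=4)
  5. pour(C -> B) -> (A=3 B=4 C=0)
  6. pour(A -> C) -> (A=0 B=4 C=3)
Reached target in 6 moves.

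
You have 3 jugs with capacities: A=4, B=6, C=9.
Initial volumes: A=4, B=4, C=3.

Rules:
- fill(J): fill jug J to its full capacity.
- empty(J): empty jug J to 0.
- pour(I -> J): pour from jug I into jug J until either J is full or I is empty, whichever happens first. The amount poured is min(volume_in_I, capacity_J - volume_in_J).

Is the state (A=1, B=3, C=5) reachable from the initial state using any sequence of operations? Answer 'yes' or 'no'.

BFS explored all 230 reachable states.
Reachable set includes: (0,0,0), (0,0,1), (0,0,2), (0,0,3), (0,0,4), (0,0,5), (0,0,6), (0,0,7), (0,0,8), (0,0,9), (0,1,0), (0,1,1) ...
Target (A=1, B=3, C=5) not in reachable set → no.

Answer: no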